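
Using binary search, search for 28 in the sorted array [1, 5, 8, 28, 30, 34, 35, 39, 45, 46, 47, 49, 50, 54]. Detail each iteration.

Binary search for 28 in [1, 5, 8, 28, 30, 34, 35, 39, 45, 46, 47, 49, 50, 54]:

lo=0, hi=13, mid=6, arr[mid]=35 -> 35 > 28, search left half
lo=0, hi=5, mid=2, arr[mid]=8 -> 8 < 28, search right half
lo=3, hi=5, mid=4, arr[mid]=30 -> 30 > 28, search left half
lo=3, hi=3, mid=3, arr[mid]=28 -> Found target at index 3!

Binary search finds 28 at index 3 after 4 comparisons. The search repeatedly halves the search space by comparing with the middle element.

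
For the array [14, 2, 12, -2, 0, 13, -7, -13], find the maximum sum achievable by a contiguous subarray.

Using Kadane's algorithm on [14, 2, 12, -2, 0, 13, -7, -13]:

Scanning through the array:
Position 1 (value 2): max_ending_here = 16, max_so_far = 16
Position 2 (value 12): max_ending_here = 28, max_so_far = 28
Position 3 (value -2): max_ending_here = 26, max_so_far = 28
Position 4 (value 0): max_ending_here = 26, max_so_far = 28
Position 5 (value 13): max_ending_here = 39, max_so_far = 39
Position 6 (value -7): max_ending_here = 32, max_so_far = 39
Position 7 (value -13): max_ending_here = 19, max_so_far = 39

Maximum subarray: [14, 2, 12, -2, 0, 13]
Maximum sum: 39

The maximum subarray is [14, 2, 12, -2, 0, 13] with sum 39. This subarray runs from index 0 to index 5.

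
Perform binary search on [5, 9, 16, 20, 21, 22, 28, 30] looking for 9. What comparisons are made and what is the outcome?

Binary search for 9 in [5, 9, 16, 20, 21, 22, 28, 30]:

lo=0, hi=7, mid=3, arr[mid]=20 -> 20 > 9, search left half
lo=0, hi=2, mid=1, arr[mid]=9 -> Found target at index 1!

Binary search finds 9 at index 1 after 2 comparisons. The search repeatedly halves the search space by comparing with the middle element.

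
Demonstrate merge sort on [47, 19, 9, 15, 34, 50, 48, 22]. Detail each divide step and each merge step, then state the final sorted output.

Merge sort trace:

Split: [47, 19, 9, 15, 34, 50, 48, 22] -> [47, 19, 9, 15] and [34, 50, 48, 22]
  Split: [47, 19, 9, 15] -> [47, 19] and [9, 15]
    Split: [47, 19] -> [47] and [19]
    Merge: [47] + [19] -> [19, 47]
    Split: [9, 15] -> [9] and [15]
    Merge: [9] + [15] -> [9, 15]
  Merge: [19, 47] + [9, 15] -> [9, 15, 19, 47]
  Split: [34, 50, 48, 22] -> [34, 50] and [48, 22]
    Split: [34, 50] -> [34] and [50]
    Merge: [34] + [50] -> [34, 50]
    Split: [48, 22] -> [48] and [22]
    Merge: [48] + [22] -> [22, 48]
  Merge: [34, 50] + [22, 48] -> [22, 34, 48, 50]
Merge: [9, 15, 19, 47] + [22, 34, 48, 50] -> [9, 15, 19, 22, 34, 47, 48, 50]

Final sorted array: [9, 15, 19, 22, 34, 47, 48, 50]

The merge sort proceeds by recursively splitting the array and merging sorted halves.
After all merges, the sorted array is [9, 15, 19, 22, 34, 47, 48, 50].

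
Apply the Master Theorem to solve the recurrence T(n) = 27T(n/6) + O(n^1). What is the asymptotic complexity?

Master Theorem for T(n) = 27T(n/6) + O(n^1):

a = 27, b = 6, c = 1
log_b(a) = log_6(27) = 1.8394

Case 1: c = 1 < log_6(27) = 1.8394
T(n) = O(n^(log_6 27))

For T(n) = 27T(n/6) + O(n^1): log_6(27) = 1.8394. This is Case 1 of the Master Theorem (c < log_b(a), work dominated by leaves), giving O(n^(log_6 27)).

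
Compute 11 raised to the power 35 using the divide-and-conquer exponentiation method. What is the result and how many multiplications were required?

Computing 11^35 by squaring (build up from 11^1; each line after the first costs one multiplication):

11^1 = 11
11^2 = (11^1)^2 = 11^2 = 121
11^4 = (11^2)^2 = 121^2 = 14641
11^8 = (11^4)^2 = 14641^2 = 214358881
11^16 = (11^8)^2 = 214358881^2 = 45949729863572161
11^17 = 11 * 11^16 = 11 * 45949729863572161 = 505447028499293771
11^34 = (11^17)^2 = 505447028499293771^2 = 255476698618765889551019445759400441
11^35 = 11 * 11^34 = 11 * 255476698618765889551019445759400441 = 2810243684806424785061213903353404851

Result: 2810243684806424785061213903353404851
Multiplications needed: 7 (7 lines after 11^1)

11^35 = 2810243684806424785061213903353404851. Using exponentiation by squaring, this requires 7 multiplications. The key idea: if the exponent is even, square the half-power; if odd, multiply by the base once.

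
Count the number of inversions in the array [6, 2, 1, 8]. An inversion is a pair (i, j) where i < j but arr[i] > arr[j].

Finding inversions in [6, 2, 1, 8]:

(0, 1): arr[0]=6 > arr[1]=2
(0, 2): arr[0]=6 > arr[2]=1
(1, 2): arr[1]=2 > arr[2]=1

Total inversions: 3

The array has 3 inversion(s): (0,1), (0,2), (1,2). Each pair (i,j) satisfies i < j and arr[i] > arr[j].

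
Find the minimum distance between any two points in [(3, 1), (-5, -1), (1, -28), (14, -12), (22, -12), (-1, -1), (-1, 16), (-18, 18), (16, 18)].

Computing all pairwise distances among 9 points:

d((3, 1), (-5, -1)) = 8.2462
d((3, 1), (1, -28)) = 29.0689
d((3, 1), (14, -12)) = 17.0294
d((3, 1), (22, -12)) = 23.0217
d((3, 1), (-1, -1)) = 4.4721
d((3, 1), (-1, 16)) = 15.5242
d((3, 1), (-18, 18)) = 27.0185
d((3, 1), (16, 18)) = 21.4009
d((-5, -1), (1, -28)) = 27.6586
d((-5, -1), (14, -12)) = 21.9545
d((-5, -1), (22, -12)) = 29.1548
d((-5, -1), (-1, -1)) = 4.0 <-- minimum
d((-5, -1), (-1, 16)) = 17.4642
d((-5, -1), (-18, 18)) = 23.0217
d((-5, -1), (16, 18)) = 28.3196
d((1, -28), (14, -12)) = 20.6155
d((1, -28), (22, -12)) = 26.4008
d((1, -28), (-1, -1)) = 27.074
d((1, -28), (-1, 16)) = 44.0454
d((1, -28), (-18, 18)) = 49.7695
d((1, -28), (16, 18)) = 48.3839
d((14, -12), (22, -12)) = 8.0
d((14, -12), (-1, -1)) = 18.6011
d((14, -12), (-1, 16)) = 31.7648
d((14, -12), (-18, 18)) = 43.8634
d((14, -12), (16, 18)) = 30.0666
d((22, -12), (-1, -1)) = 25.4951
d((22, -12), (-1, 16)) = 36.2353
d((22, -12), (-18, 18)) = 50.0
d((22, -12), (16, 18)) = 30.5941
d((-1, -1), (-1, 16)) = 17.0
d((-1, -1), (-18, 18)) = 25.4951
d((-1, -1), (16, 18)) = 25.4951
d((-1, 16), (-18, 18)) = 17.1172
d((-1, 16), (16, 18)) = 17.1172
d((-18, 18), (16, 18)) = 34.0

Closest pair: (-5, -1) and (-1, -1) with distance 4.0

The closest pair is (-5, -1) and (-1, -1) with Euclidean distance 4.0. For 9 points, brute-force pairwise comparison is shown above. For large n, the divide-and-conquer algorithm (sort by x, recurse on halves, check the dividing strip) achieves O(n log n).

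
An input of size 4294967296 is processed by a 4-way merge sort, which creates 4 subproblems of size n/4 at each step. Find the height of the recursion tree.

For divide and conquer with division factor 4:

Problem sizes at each level:
Level 0: 4294967296
Level 1: 1073741824
Level 2: 268435456
Level 3: 67108864
Level 4: 16777216
Level 5: 4194304
Level 6: 1048576
Level 7: 262144
Level 8: 65536
Level 9: 16384
Level 10: 4096
Level 11: 1024
Level 12: 256
Level 13: 64
Level 14: 16
Level 15: 4
Level 16: 1

The root is level 0 and the size-1 base case is level 16 (the tree spans levels 0 through 16, i.e. 17 levels counting the root), so the depth is the number of divisions: log_4(4294967296) = 16

The recursion tree depth is log_4(4294967296) = 16. At each level, the problem size is divided by 4, so it takes 16 divisions to reduce to a base case of size 1. The algorithm makes 4 recursive calls at each level.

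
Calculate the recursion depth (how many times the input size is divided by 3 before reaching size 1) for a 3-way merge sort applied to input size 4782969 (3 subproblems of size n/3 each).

For divide and conquer with division factor 3:

Problem sizes at each level:
Level 0: 4782969
Level 1: 1594323
Level 2: 531441
Level 3: 177147
Level 4: 59049
Level 5: 19683
Level 6: 6561
Level 7: 2187
Level 8: 729
Level 9: 243
Level 10: 81
Level 11: 27
Level 12: 9
Level 13: 3
Level 14: 1

The root is level 0 and the size-1 base case is level 14 (the tree spans levels 0 through 14, i.e. 15 levels counting the root), so the depth is the number of divisions: log_3(4782969) = 14

The recursion tree depth is log_3(4782969) = 14. At each level, the problem size is divided by 3, so it takes 14 divisions to reduce to a base case of size 1. The algorithm makes 3 recursive calls at each level.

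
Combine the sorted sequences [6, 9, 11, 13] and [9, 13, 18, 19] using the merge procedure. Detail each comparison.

Merging process:

Compare 6 vs 9: take 6 from left. Merged: [6]
Compare 9 vs 9: take 9 from left. Merged: [6, 9]
Compare 11 vs 9: take 9 from right. Merged: [6, 9, 9]
Compare 11 vs 13: take 11 from left. Merged: [6, 9, 9, 11]
Compare 13 vs 13: take 13 from left. Merged: [6, 9, 9, 11, 13]
Append remaining from right: [13, 18, 19]. Merged: [6, 9, 9, 11, 13, 13, 18, 19]

Final merged array: [6, 9, 9, 11, 13, 13, 18, 19]
Total comparisons: 5

The merged array is [6, 9, 9, 11, 13, 13, 18, 19], requiring 5 comparisons. The merge step runs in O(n) time where n is the total number of elements.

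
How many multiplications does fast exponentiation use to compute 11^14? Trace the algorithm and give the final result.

Computing 11^14 by squaring (build up from 11^1; each line after the first costs one multiplication):

11^1 = 11
11^2 = (11^1)^2 = 11^2 = 121
11^3 = 11 * 11^2 = 11 * 121 = 1331
11^6 = (11^3)^2 = 1331^2 = 1771561
11^7 = 11 * 11^6 = 11 * 1771561 = 19487171
11^14 = (11^7)^2 = 19487171^2 = 379749833583241

Result: 379749833583241
Multiplications needed: 5 (5 lines after 11^1)

11^14 = 379749833583241. Using exponentiation by squaring, this requires 5 multiplications. The key idea: if the exponent is even, square the half-power; if odd, multiply by the base once.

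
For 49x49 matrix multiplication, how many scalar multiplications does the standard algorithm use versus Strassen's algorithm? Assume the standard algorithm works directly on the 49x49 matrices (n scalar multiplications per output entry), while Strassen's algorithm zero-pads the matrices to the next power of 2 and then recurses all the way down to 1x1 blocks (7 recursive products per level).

Matrix multiplication for 49x49 matrices:

Strassen's algorithm requires power-of-2 dimensions. Pad 49x49 to 64x64 (next power of 2).

Standard algorithm: 49^3 = 117649 multiplications
Strassen's algorithm: 7^(log2(64)) = 7^6 = 117649 multiplications
Savings: 117649 - 117649 = 0 multiplications

Standard: 117649 multiplications (49^3). Strassen: 117649 multiplications (7^6, after padding to 64x64). Strassen reduces 8 recursive multiplications to 7 at each level.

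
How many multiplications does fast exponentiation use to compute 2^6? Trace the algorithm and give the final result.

Computing 2^6 by squaring (build up from 2^1; each line after the first costs one multiplication):

2^1 = 2
2^2 = (2^1)^2 = 2^2 = 4
2^3 = 2 * 2^2 = 2 * 4 = 8
2^6 = (2^3)^2 = 8^2 = 64

Result: 64
Multiplications needed: 3 (3 lines after 2^1)

2^6 = 64. Using exponentiation by squaring, this requires 3 multiplications. The key idea: if the exponent is even, square the half-power; if odd, multiply by the base once.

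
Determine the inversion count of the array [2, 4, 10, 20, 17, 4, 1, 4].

Finding inversions in [2, 4, 10, 20, 17, 4, 1, 4]:

(0, 6): arr[0]=2 > arr[6]=1
(1, 6): arr[1]=4 > arr[6]=1
(2, 5): arr[2]=10 > arr[5]=4
(2, 6): arr[2]=10 > arr[6]=1
(2, 7): arr[2]=10 > arr[7]=4
(3, 4): arr[3]=20 > arr[4]=17
(3, 5): arr[3]=20 > arr[5]=4
(3, 6): arr[3]=20 > arr[6]=1
(3, 7): arr[3]=20 > arr[7]=4
(4, 5): arr[4]=17 > arr[5]=4
(4, 6): arr[4]=17 > arr[6]=1
(4, 7): arr[4]=17 > arr[7]=4
(5, 6): arr[5]=4 > arr[6]=1

Total inversions: 13

The array has 13 inversion(s): (0,6), (1,6), (2,5), (2,6), (2,7), (3,4), (3,5), (3,6), (3,7), (4,5), (4,6), (4,7), (5,6). Each pair (i,j) satisfies i < j and arr[i] > arr[j].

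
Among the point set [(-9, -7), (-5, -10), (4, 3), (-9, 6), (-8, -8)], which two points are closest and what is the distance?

Computing all pairwise distances among 5 points:

d((-9, -7), (-5, -10)) = 5.0
d((-9, -7), (4, 3)) = 16.4012
d((-9, -7), (-9, 6)) = 13.0
d((-9, -7), (-8, -8)) = 1.4142 <-- minimum
d((-5, -10), (4, 3)) = 15.8114
d((-5, -10), (-9, 6)) = 16.4924
d((-5, -10), (-8, -8)) = 3.6056
d((4, 3), (-9, 6)) = 13.3417
d((4, 3), (-8, -8)) = 16.2788
d((-9, 6), (-8, -8)) = 14.0357

Closest pair: (-9, -7) and (-8, -8) with distance 1.4142

The closest pair is (-9, -7) and (-8, -8) with Euclidean distance 1.4142. For 5 points, brute-force pairwise comparison is shown above. For large n, the divide-and-conquer algorithm (sort by x, recurse on halves, check the dividing strip) achieves O(n log n).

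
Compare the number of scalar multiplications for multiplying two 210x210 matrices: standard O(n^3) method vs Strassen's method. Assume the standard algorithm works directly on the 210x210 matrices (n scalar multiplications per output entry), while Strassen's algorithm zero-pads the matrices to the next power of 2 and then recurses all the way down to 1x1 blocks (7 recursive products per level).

Matrix multiplication for 210x210 matrices:

Strassen's algorithm requires power-of-2 dimensions. Pad 210x210 to 256x256 (next power of 2).

Standard algorithm: 210^3 = 9261000 multiplications
Strassen's algorithm: 7^(log2(256)) = 7^8 = 5764801 multiplications
Savings: 9261000 - 5764801 = 3496199 multiplications

Standard: 9261000 multiplications (210^3). Strassen: 5764801 multiplications (7^8, after padding to 256x256). Strassen reduces 8 recursive multiplications to 7 at each level.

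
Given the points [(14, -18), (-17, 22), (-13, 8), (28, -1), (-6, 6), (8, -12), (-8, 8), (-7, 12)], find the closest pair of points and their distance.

Computing all pairwise distances among 8 points:

d((14, -18), (-17, 22)) = 50.6063
d((14, -18), (-13, 8)) = 37.4833
d((14, -18), (28, -1)) = 22.0227
d((14, -18), (-6, 6)) = 31.241
d((14, -18), (8, -12)) = 8.4853
d((14, -18), (-8, 8)) = 34.0588
d((14, -18), (-7, 12)) = 36.6197
d((-17, 22), (-13, 8)) = 14.5602
d((-17, 22), (28, -1)) = 50.5371
d((-17, 22), (-6, 6)) = 19.4165
d((-17, 22), (8, -12)) = 42.2019
d((-17, 22), (-8, 8)) = 16.6433
d((-17, 22), (-7, 12)) = 14.1421
d((-13, 8), (28, -1)) = 41.9762
d((-13, 8), (-6, 6)) = 7.2801
d((-13, 8), (8, -12)) = 29.0
d((-13, 8), (-8, 8)) = 5.0
d((-13, 8), (-7, 12)) = 7.2111
d((28, -1), (-6, 6)) = 34.7131
d((28, -1), (8, -12)) = 22.8254
d((28, -1), (-8, 8)) = 37.108
d((28, -1), (-7, 12)) = 37.3363
d((-6, 6), (8, -12)) = 22.8035
d((-6, 6), (-8, 8)) = 2.8284 <-- minimum
d((-6, 6), (-7, 12)) = 6.0828
d((8, -12), (-8, 8)) = 25.6125
d((8, -12), (-7, 12)) = 28.3019
d((-8, 8), (-7, 12)) = 4.1231

Closest pair: (-6, 6) and (-8, 8) with distance 2.8284

The closest pair is (-6, 6) and (-8, 8) with Euclidean distance 2.8284. For 8 points, brute-force pairwise comparison is shown above. For large n, the divide-and-conquer algorithm (sort by x, recurse on halves, check the dividing strip) achieves O(n log n).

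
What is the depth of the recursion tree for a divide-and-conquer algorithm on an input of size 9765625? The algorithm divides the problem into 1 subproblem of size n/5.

For divide and conquer with division factor 5:

Problem sizes at each level:
Level 0: 9765625
Level 1: 1953125
Level 2: 390625
Level 3: 78125
Level 4: 15625
Level 5: 3125
Level 6: 625
Level 7: 125
Level 8: 25
Level 9: 5
Level 10: 1

The root is level 0 and the size-1 base case is level 10 (the tree spans levels 0 through 10, i.e. 11 levels counting the root), so the depth is the number of divisions: log_5(9765625) = 10

The recursion tree depth is log_5(9765625) = 10. At each level, the problem size is divided by 5, so it takes 10 divisions to reduce to a base case of size 1. The algorithm makes 1 recursive call at each level.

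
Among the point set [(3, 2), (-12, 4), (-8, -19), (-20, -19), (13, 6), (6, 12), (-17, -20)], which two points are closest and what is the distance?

Computing all pairwise distances among 7 points:

d((3, 2), (-12, 4)) = 15.1327
d((3, 2), (-8, -19)) = 23.7065
d((3, 2), (-20, -19)) = 31.1448
d((3, 2), (13, 6)) = 10.7703
d((3, 2), (6, 12)) = 10.4403
d((3, 2), (-17, -20)) = 29.7321
d((-12, 4), (-8, -19)) = 23.3452
d((-12, 4), (-20, -19)) = 24.3516
d((-12, 4), (13, 6)) = 25.0799
d((-12, 4), (6, 12)) = 19.6977
d((-12, 4), (-17, -20)) = 24.5153
d((-8, -19), (-20, -19)) = 12.0
d((-8, -19), (13, 6)) = 32.6497
d((-8, -19), (6, 12)) = 34.0147
d((-8, -19), (-17, -20)) = 9.0554
d((-20, -19), (13, 6)) = 41.4005
d((-20, -19), (6, 12)) = 40.4599
d((-20, -19), (-17, -20)) = 3.1623 <-- minimum
d((13, 6), (6, 12)) = 9.2195
d((13, 6), (-17, -20)) = 39.6989
d((6, 12), (-17, -20)) = 39.4081

Closest pair: (-20, -19) and (-17, -20) with distance 3.1623

The closest pair is (-20, -19) and (-17, -20) with Euclidean distance 3.1623. For 7 points, brute-force pairwise comparison is shown above. For large n, the divide-and-conquer algorithm (sort by x, recurse on halves, check the dividing strip) achieves O(n log n).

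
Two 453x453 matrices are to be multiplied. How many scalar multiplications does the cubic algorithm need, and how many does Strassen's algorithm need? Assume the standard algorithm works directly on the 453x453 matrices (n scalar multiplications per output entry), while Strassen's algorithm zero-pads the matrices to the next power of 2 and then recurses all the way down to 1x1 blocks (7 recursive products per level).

Matrix multiplication for 453x453 matrices:

Strassen's algorithm requires power-of-2 dimensions. Pad 453x453 to 512x512 (next power of 2).

Standard algorithm: 453^3 = 92959677 multiplications
Strassen's algorithm: 7^(log2(512)) = 7^9 = 40353607 multiplications
Savings: 92959677 - 40353607 = 52606070 multiplications

Standard: 92959677 multiplications (453^3). Strassen: 40353607 multiplications (7^9, after padding to 512x512). Strassen reduces 8 recursive multiplications to 7 at each level.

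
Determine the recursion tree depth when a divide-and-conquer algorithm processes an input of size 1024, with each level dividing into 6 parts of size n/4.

For divide and conquer with division factor 4:

Problem sizes at each level:
Level 0: 1024
Level 1: 256
Level 2: 64
Level 3: 16
Level 4: 4
Level 5: 1

The root is level 0 and the size-1 base case is level 5 (the tree spans levels 0 through 5, i.e. 6 levels counting the root), so the depth is the number of divisions: log_4(1024) = 5

The recursion tree depth is log_4(1024) = 5. At each level, the problem size is divided by 4, so it takes 5 divisions to reduce to a base case of size 1. The algorithm makes 6 recursive calls at each level.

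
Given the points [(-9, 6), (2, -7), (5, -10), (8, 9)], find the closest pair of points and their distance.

Computing all pairwise distances among 4 points:

d((-9, 6), (2, -7)) = 17.0294
d((-9, 6), (5, -10)) = 21.2603
d((-9, 6), (8, 9)) = 17.2627
d((2, -7), (5, -10)) = 4.2426 <-- minimum
d((2, -7), (8, 9)) = 17.088
d((5, -10), (8, 9)) = 19.2354

Closest pair: (2, -7) and (5, -10) with distance 4.2426

The closest pair is (2, -7) and (5, -10) with Euclidean distance 4.2426. For 4 points, brute-force pairwise comparison is shown above. For large n, the divide-and-conquer algorithm (sort by x, recurse on halves, check the dividing strip) achieves O(n log n).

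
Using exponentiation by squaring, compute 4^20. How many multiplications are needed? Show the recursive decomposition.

Computing 4^20 by squaring (build up from 4^1; each line after the first costs one multiplication):

4^1 = 4
4^2 = (4^1)^2 = 4^2 = 16
4^4 = (4^2)^2 = 16^2 = 256
4^5 = 4 * 4^4 = 4 * 256 = 1024
4^10 = (4^5)^2 = 1024^2 = 1048576
4^20 = (4^10)^2 = 1048576^2 = 1099511627776

Result: 1099511627776
Multiplications needed: 5 (5 lines after 4^1)

4^20 = 1099511627776. Using exponentiation by squaring, this requires 5 multiplications. The key idea: if the exponent is even, square the half-power; if odd, multiply by the base once.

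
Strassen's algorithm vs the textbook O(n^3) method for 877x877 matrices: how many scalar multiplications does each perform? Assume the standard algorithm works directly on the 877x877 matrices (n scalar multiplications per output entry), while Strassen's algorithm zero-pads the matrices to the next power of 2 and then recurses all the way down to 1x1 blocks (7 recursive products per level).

Matrix multiplication for 877x877 matrices:

Strassen's algorithm requires power-of-2 dimensions. Pad 877x877 to 1024x1024 (next power of 2).

Standard algorithm: 877^3 = 674526133 multiplications
Strassen's algorithm: 7^(log2(1024)) = 7^10 = 282475249 multiplications
Savings: 674526133 - 282475249 = 392050884 multiplications

Standard: 674526133 multiplications (877^3). Strassen: 282475249 multiplications (7^10, after padding to 1024x1024). Strassen reduces 8 recursive multiplications to 7 at each level.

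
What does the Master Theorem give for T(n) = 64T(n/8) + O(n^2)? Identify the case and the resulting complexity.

Master Theorem for T(n) = 64T(n/8) + O(n^2):

a = 64, b = 8, c = 2
log_b(a) = log_8(64) = 2.0000

Case 2: c = 2 = log_8(64) = 2.0000
T(n) = O(n^2 log n) = O(n^2 log n)

For T(n) = 64T(n/8) + O(n^2): log_8(64) = 2.0000. This is Case 2 of the Master Theorem (c = log_b(a), equal work at all levels), giving O(n^2 log n).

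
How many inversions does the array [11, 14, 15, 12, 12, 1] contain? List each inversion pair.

Finding inversions in [11, 14, 15, 12, 12, 1]:

(0, 5): arr[0]=11 > arr[5]=1
(1, 3): arr[1]=14 > arr[3]=12
(1, 4): arr[1]=14 > arr[4]=12
(1, 5): arr[1]=14 > arr[5]=1
(2, 3): arr[2]=15 > arr[3]=12
(2, 4): arr[2]=15 > arr[4]=12
(2, 5): arr[2]=15 > arr[5]=1
(3, 5): arr[3]=12 > arr[5]=1
(4, 5): arr[4]=12 > arr[5]=1

Total inversions: 9

The array has 9 inversion(s): (0,5), (1,3), (1,4), (1,5), (2,3), (2,4), (2,5), (3,5), (4,5). Each pair (i,j) satisfies i < j and arr[i] > arr[j].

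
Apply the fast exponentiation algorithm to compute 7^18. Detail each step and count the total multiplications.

Computing 7^18 by squaring (build up from 7^1; each line after the first costs one multiplication):

7^1 = 7
7^2 = (7^1)^2 = 7^2 = 49
7^4 = (7^2)^2 = 49^2 = 2401
7^8 = (7^4)^2 = 2401^2 = 5764801
7^9 = 7 * 7^8 = 7 * 5764801 = 40353607
7^18 = (7^9)^2 = 40353607^2 = 1628413597910449

Result: 1628413597910449
Multiplications needed: 5 (5 lines after 7^1)

7^18 = 1628413597910449. Using exponentiation by squaring, this requires 5 multiplications. The key idea: if the exponent is even, square the half-power; if odd, multiply by the base once.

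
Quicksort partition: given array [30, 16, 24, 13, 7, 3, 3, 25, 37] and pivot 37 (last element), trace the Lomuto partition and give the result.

Lomuto partition with pivot = 37:

Initial array: [30, 16, 24, 13, 7, 3, 3, 25, 37]

arr[0]=30 <= 37: swap with position 0, array becomes [30, 16, 24, 13, 7, 3, 3, 25, 37]
arr[1]=16 <= 37: swap with position 1, array becomes [30, 16, 24, 13, 7, 3, 3, 25, 37]
arr[2]=24 <= 37: swap with position 2, array becomes [30, 16, 24, 13, 7, 3, 3, 25, 37]
arr[3]=13 <= 37: swap with position 3, array becomes [30, 16, 24, 13, 7, 3, 3, 25, 37]
arr[4]=7 <= 37: swap with position 4, array becomes [30, 16, 24, 13, 7, 3, 3, 25, 37]
arr[5]=3 <= 37: swap with position 5, array becomes [30, 16, 24, 13, 7, 3, 3, 25, 37]
arr[6]=3 <= 37: swap with position 6, array becomes [30, 16, 24, 13, 7, 3, 3, 25, 37]
arr[7]=25 <= 37: swap with position 7, array becomes [30, 16, 24, 13, 7, 3, 3, 25, 37]

Place pivot at position 8: [30, 16, 24, 13, 7, 3, 3, 25, 37]
Pivot position: 8

After partitioning with pivot 37, the array becomes [30, 16, 24, 13, 7, 3, 3, 25, 37]. The pivot is placed at index 8. All elements to the left of the pivot are <= 37, and all elements to the right are > 37.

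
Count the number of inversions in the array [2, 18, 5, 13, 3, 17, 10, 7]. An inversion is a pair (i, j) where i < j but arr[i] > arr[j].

Finding inversions in [2, 18, 5, 13, 3, 17, 10, 7]:

(1, 2): arr[1]=18 > arr[2]=5
(1, 3): arr[1]=18 > arr[3]=13
(1, 4): arr[1]=18 > arr[4]=3
(1, 5): arr[1]=18 > arr[5]=17
(1, 6): arr[1]=18 > arr[6]=10
(1, 7): arr[1]=18 > arr[7]=7
(2, 4): arr[2]=5 > arr[4]=3
(3, 4): arr[3]=13 > arr[4]=3
(3, 6): arr[3]=13 > arr[6]=10
(3, 7): arr[3]=13 > arr[7]=7
(5, 6): arr[5]=17 > arr[6]=10
(5, 7): arr[5]=17 > arr[7]=7
(6, 7): arr[6]=10 > arr[7]=7

Total inversions: 13

The array has 13 inversion(s): (1,2), (1,3), (1,4), (1,5), (1,6), (1,7), (2,4), (3,4), (3,6), (3,7), (5,6), (5,7), (6,7). Each pair (i,j) satisfies i < j and arr[i] > arr[j].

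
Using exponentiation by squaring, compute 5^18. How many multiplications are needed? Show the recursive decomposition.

Computing 5^18 by squaring (build up from 5^1; each line after the first costs one multiplication):

5^1 = 5
5^2 = (5^1)^2 = 5^2 = 25
5^4 = (5^2)^2 = 25^2 = 625
5^8 = (5^4)^2 = 625^2 = 390625
5^9 = 5 * 5^8 = 5 * 390625 = 1953125
5^18 = (5^9)^2 = 1953125^2 = 3814697265625

Result: 3814697265625
Multiplications needed: 5 (5 lines after 5^1)

5^18 = 3814697265625. Using exponentiation by squaring, this requires 5 multiplications. The key idea: if the exponent is even, square the half-power; if odd, multiply by the base once.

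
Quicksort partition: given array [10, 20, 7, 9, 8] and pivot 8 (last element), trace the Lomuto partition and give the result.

Lomuto partition with pivot = 8:

Initial array: [10, 20, 7, 9, 8]

arr[0]=10 > 8: no swap
arr[1]=20 > 8: no swap
arr[2]=7 <= 8: swap with position 0, array becomes [7, 20, 10, 9, 8]
arr[3]=9 > 8: no swap

Place pivot at position 1: [7, 8, 10, 9, 20]
Pivot position: 1

After partitioning with pivot 8, the array becomes [7, 8, 10, 9, 20]. The pivot is placed at index 1. All elements to the left of the pivot are <= 8, and all elements to the right are > 8.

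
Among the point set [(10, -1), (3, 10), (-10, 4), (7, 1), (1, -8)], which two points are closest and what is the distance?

Computing all pairwise distances among 5 points:

d((10, -1), (3, 10)) = 13.0384
d((10, -1), (-10, 4)) = 20.6155
d((10, -1), (7, 1)) = 3.6056 <-- minimum
d((10, -1), (1, -8)) = 11.4018
d((3, 10), (-10, 4)) = 14.3178
d((3, 10), (7, 1)) = 9.8489
d((3, 10), (1, -8)) = 18.1108
d((-10, 4), (7, 1)) = 17.2627
d((-10, 4), (1, -8)) = 16.2788
d((7, 1), (1, -8)) = 10.8167

Closest pair: (10, -1) and (7, 1) with distance 3.6056

The closest pair is (10, -1) and (7, 1) with Euclidean distance 3.6056. For 5 points, brute-force pairwise comparison is shown above. For large n, the divide-and-conquer algorithm (sort by x, recurse on halves, check the dividing strip) achieves O(n log n).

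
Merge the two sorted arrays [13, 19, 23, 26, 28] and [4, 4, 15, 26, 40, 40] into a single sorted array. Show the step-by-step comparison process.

Merging process:

Compare 13 vs 4: take 4 from right. Merged: [4]
Compare 13 vs 4: take 4 from right. Merged: [4, 4]
Compare 13 vs 15: take 13 from left. Merged: [4, 4, 13]
Compare 19 vs 15: take 15 from right. Merged: [4, 4, 13, 15]
Compare 19 vs 26: take 19 from left. Merged: [4, 4, 13, 15, 19]
Compare 23 vs 26: take 23 from left. Merged: [4, 4, 13, 15, 19, 23]
Compare 26 vs 26: take 26 from left. Merged: [4, 4, 13, 15, 19, 23, 26]
Compare 28 vs 26: take 26 from right. Merged: [4, 4, 13, 15, 19, 23, 26, 26]
Compare 28 vs 40: take 28 from left. Merged: [4, 4, 13, 15, 19, 23, 26, 26, 28]
Append remaining from right: [40, 40]. Merged: [4, 4, 13, 15, 19, 23, 26, 26, 28, 40, 40]

Final merged array: [4, 4, 13, 15, 19, 23, 26, 26, 28, 40, 40]
Total comparisons: 9

The merged array is [4, 4, 13, 15, 19, 23, 26, 26, 28, 40, 40], requiring 9 comparisons. The merge step runs in O(n) time where n is the total number of elements.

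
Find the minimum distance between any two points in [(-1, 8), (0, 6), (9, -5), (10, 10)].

Computing all pairwise distances among 4 points:

d((-1, 8), (0, 6)) = 2.2361 <-- minimum
d((-1, 8), (9, -5)) = 16.4012
d((-1, 8), (10, 10)) = 11.1803
d((0, 6), (9, -5)) = 14.2127
d((0, 6), (10, 10)) = 10.7703
d((9, -5), (10, 10)) = 15.0333

Closest pair: (-1, 8) and (0, 6) with distance 2.2361

The closest pair is (-1, 8) and (0, 6) with Euclidean distance 2.2361. For 4 points, brute-force pairwise comparison is shown above. For large n, the divide-and-conquer algorithm (sort by x, recurse on halves, check the dividing strip) achieves O(n log n).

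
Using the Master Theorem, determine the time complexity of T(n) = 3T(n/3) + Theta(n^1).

Master Theorem for T(n) = 3T(n/3) + O(n^1):

a = 3, b = 3, c = 1
log_b(a) = log_3(3) = 1.0000

Case 2: c = 1 = log_3(3) = 1.0000
T(n) = O(n^1 log n) = O(n log n)

For T(n) = 3T(n/3) + O(n^1): log_3(3) = 1.0000. This is Case 2 of the Master Theorem (c = log_b(a), equal work at all levels), giving O(n log n).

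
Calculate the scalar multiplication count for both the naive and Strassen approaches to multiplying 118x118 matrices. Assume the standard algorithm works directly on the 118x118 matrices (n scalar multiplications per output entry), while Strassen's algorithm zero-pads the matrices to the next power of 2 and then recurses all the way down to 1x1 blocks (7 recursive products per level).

Matrix multiplication for 118x118 matrices:

Strassen's algorithm requires power-of-2 dimensions. Pad 118x118 to 128x128 (next power of 2).

Standard algorithm: 118^3 = 1643032 multiplications
Strassen's algorithm: 7^(log2(128)) = 7^7 = 823543 multiplications
Savings: 1643032 - 823543 = 819489 multiplications

Standard: 1643032 multiplications (118^3). Strassen: 823543 multiplications (7^7, after padding to 128x128). Strassen reduces 8 recursive multiplications to 7 at each level.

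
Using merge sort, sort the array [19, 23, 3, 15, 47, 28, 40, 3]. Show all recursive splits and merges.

Merge sort trace:

Split: [19, 23, 3, 15, 47, 28, 40, 3] -> [19, 23, 3, 15] and [47, 28, 40, 3]
  Split: [19, 23, 3, 15] -> [19, 23] and [3, 15]
    Split: [19, 23] -> [19] and [23]
    Merge: [19] + [23] -> [19, 23]
    Split: [3, 15] -> [3] and [15]
    Merge: [3] + [15] -> [3, 15]
  Merge: [19, 23] + [3, 15] -> [3, 15, 19, 23]
  Split: [47, 28, 40, 3] -> [47, 28] and [40, 3]
    Split: [47, 28] -> [47] and [28]
    Merge: [47] + [28] -> [28, 47]
    Split: [40, 3] -> [40] and [3]
    Merge: [40] + [3] -> [3, 40]
  Merge: [28, 47] + [3, 40] -> [3, 28, 40, 47]
Merge: [3, 15, 19, 23] + [3, 28, 40, 47] -> [3, 3, 15, 19, 23, 28, 40, 47]

Final sorted array: [3, 3, 15, 19, 23, 28, 40, 47]

The merge sort proceeds by recursively splitting the array and merging sorted halves.
After all merges, the sorted array is [3, 3, 15, 19, 23, 28, 40, 47].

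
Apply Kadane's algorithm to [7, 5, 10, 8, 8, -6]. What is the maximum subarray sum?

Using Kadane's algorithm on [7, 5, 10, 8, 8, -6]:

Scanning through the array:
Position 1 (value 5): max_ending_here = 12, max_so_far = 12
Position 2 (value 10): max_ending_here = 22, max_so_far = 22
Position 3 (value 8): max_ending_here = 30, max_so_far = 30
Position 4 (value 8): max_ending_here = 38, max_so_far = 38
Position 5 (value -6): max_ending_here = 32, max_so_far = 38

Maximum subarray: [7, 5, 10, 8, 8]
Maximum sum: 38

The maximum subarray is [7, 5, 10, 8, 8] with sum 38. This subarray runs from index 0 to index 4.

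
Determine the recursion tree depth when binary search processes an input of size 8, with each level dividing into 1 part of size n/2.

For divide and conquer with division factor 2:

Problem sizes at each level:
Level 0: 8
Level 1: 4
Level 2: 2
Level 3: 1

The root is level 0 and the size-1 base case is level 3 (the tree spans levels 0 through 3, i.e. 4 levels counting the root), so the depth is the number of divisions: log_2(8) = 3

The recursion tree depth is log_2(8) = 3. At each level, the problem size is divided by 2, so it takes 3 divisions to reduce to a base case of size 1. The algorithm makes 1 recursive call at each level.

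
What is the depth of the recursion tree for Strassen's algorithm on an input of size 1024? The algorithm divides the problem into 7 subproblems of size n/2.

For divide and conquer with division factor 2:

Problem sizes at each level:
Level 0: 1024
Level 1: 512
Level 2: 256
Level 3: 128
Level 4: 64
Level 5: 32
Level 6: 16
Level 7: 8
Level 8: 4
Level 9: 2
Level 10: 1

The root is level 0 and the size-1 base case is level 10 (the tree spans levels 0 through 10, i.e. 11 levels counting the root), so the depth is the number of divisions: log_2(1024) = 10

The recursion tree depth is log_2(1024) = 10. At each level, the problem size is divided by 2, so it takes 10 divisions to reduce to a base case of size 1. The algorithm makes 7 recursive calls at each level.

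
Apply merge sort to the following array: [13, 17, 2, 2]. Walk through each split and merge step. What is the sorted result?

Merge sort trace:

Split: [13, 17, 2, 2] -> [13, 17] and [2, 2]
  Split: [13, 17] -> [13] and [17]
  Merge: [13] + [17] -> [13, 17]
  Split: [2, 2] -> [2] and [2]
  Merge: [2] + [2] -> [2, 2]
Merge: [13, 17] + [2, 2] -> [2, 2, 13, 17]

Final sorted array: [2, 2, 13, 17]

The merge sort proceeds by recursively splitting the array and merging sorted halves.
After all merges, the sorted array is [2, 2, 13, 17].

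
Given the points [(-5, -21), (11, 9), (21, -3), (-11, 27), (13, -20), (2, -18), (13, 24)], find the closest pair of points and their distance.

Computing all pairwise distances among 7 points:

d((-5, -21), (11, 9)) = 34.0
d((-5, -21), (21, -3)) = 31.6228
d((-5, -21), (-11, 27)) = 48.3735
d((-5, -21), (13, -20)) = 18.0278
d((-5, -21), (2, -18)) = 7.6158 <-- minimum
d((-5, -21), (13, 24)) = 48.4665
d((11, 9), (21, -3)) = 15.6205
d((11, 9), (-11, 27)) = 28.4253
d((11, 9), (13, -20)) = 29.0689
d((11, 9), (2, -18)) = 28.4605
d((11, 9), (13, 24)) = 15.1327
d((21, -3), (-11, 27)) = 43.8634
d((21, -3), (13, -20)) = 18.7883
d((21, -3), (2, -18)) = 24.2074
d((21, -3), (13, 24)) = 28.1603
d((-11, 27), (13, -20)) = 52.7731
d((-11, 27), (2, -18)) = 46.8402
d((-11, 27), (13, 24)) = 24.1868
d((13, -20), (2, -18)) = 11.1803
d((13, -20), (13, 24)) = 44.0
d((2, -18), (13, 24)) = 43.4166

Closest pair: (-5, -21) and (2, -18) with distance 7.6158

The closest pair is (-5, -21) and (2, -18) with Euclidean distance 7.6158. For 7 points, brute-force pairwise comparison is shown above. For large n, the divide-and-conquer algorithm (sort by x, recurse on halves, check the dividing strip) achieves O(n log n).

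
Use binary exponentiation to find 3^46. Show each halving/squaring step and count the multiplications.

Computing 3^46 by squaring (build up from 3^1; each line after the first costs one multiplication):

3^1 = 3
3^2 = (3^1)^2 = 3^2 = 9
3^4 = (3^2)^2 = 9^2 = 81
3^5 = 3 * 3^4 = 3 * 81 = 243
3^10 = (3^5)^2 = 243^2 = 59049
3^11 = 3 * 3^10 = 3 * 59049 = 177147
3^22 = (3^11)^2 = 177147^2 = 31381059609
3^23 = 3 * 3^22 = 3 * 31381059609 = 94143178827
3^46 = (3^23)^2 = 94143178827^2 = 8862938119652501095929

Result: 8862938119652501095929
Multiplications needed: 8 (8 lines after 3^1)

3^46 = 8862938119652501095929. Using exponentiation by squaring, this requires 8 multiplications. The key idea: if the exponent is even, square the half-power; if odd, multiply by the base once.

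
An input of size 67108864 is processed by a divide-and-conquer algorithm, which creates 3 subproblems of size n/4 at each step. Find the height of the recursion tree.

For divide and conquer with division factor 4:

Problem sizes at each level:
Level 0: 67108864
Level 1: 16777216
Level 2: 4194304
Level 3: 1048576
Level 4: 262144
Level 5: 65536
Level 6: 16384
Level 7: 4096
Level 8: 1024
Level 9: 256
Level 10: 64
Level 11: 16
Level 12: 4
Level 13: 1

The root is level 0 and the size-1 base case is level 13 (the tree spans levels 0 through 13, i.e. 14 levels counting the root), so the depth is the number of divisions: log_4(67108864) = 13

The recursion tree depth is log_4(67108864) = 13. At each level, the problem size is divided by 4, so it takes 13 divisions to reduce to a base case of size 1. The algorithm makes 3 recursive calls at each level.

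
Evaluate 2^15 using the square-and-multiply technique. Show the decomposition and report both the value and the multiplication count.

Computing 2^15 by squaring (build up from 2^1; each line after the first costs one multiplication):

2^1 = 2
2^2 = (2^1)^2 = 2^2 = 4
2^3 = 2 * 2^2 = 2 * 4 = 8
2^6 = (2^3)^2 = 8^2 = 64
2^7 = 2 * 2^6 = 2 * 64 = 128
2^14 = (2^7)^2 = 128^2 = 16384
2^15 = 2 * 2^14 = 2 * 16384 = 32768

Result: 32768
Multiplications needed: 6 (6 lines after 2^1)

2^15 = 32768. Using exponentiation by squaring, this requires 6 multiplications. The key idea: if the exponent is even, square the half-power; if odd, multiply by the base once.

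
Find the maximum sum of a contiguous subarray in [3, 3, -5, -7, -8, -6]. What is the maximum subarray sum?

Using Kadane's algorithm on [3, 3, -5, -7, -8, -6]:

Scanning through the array:
Position 1 (value 3): max_ending_here = 6, max_so_far = 6
Position 2 (value -5): max_ending_here = 1, max_so_far = 6
Position 3 (value -7): max_ending_here = -6, max_so_far = 6
Position 4 (value -8): max_ending_here = -8, max_so_far = 6
Position 5 (value -6): max_ending_here = -6, max_so_far = 6

Maximum subarray: [3, 3]
Maximum sum: 6

The maximum subarray is [3, 3] with sum 6. This subarray runs from index 0 to index 1.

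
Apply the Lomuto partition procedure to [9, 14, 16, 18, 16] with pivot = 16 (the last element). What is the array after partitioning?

Lomuto partition with pivot = 16:

Initial array: [9, 14, 16, 18, 16]

arr[0]=9 <= 16: swap with position 0, array becomes [9, 14, 16, 18, 16]
arr[1]=14 <= 16: swap with position 1, array becomes [9, 14, 16, 18, 16]
arr[2]=16 <= 16: swap with position 2, array becomes [9, 14, 16, 18, 16]
arr[3]=18 > 16: no swap

Place pivot at position 3: [9, 14, 16, 16, 18]
Pivot position: 3

After partitioning with pivot 16, the array becomes [9, 14, 16, 16, 18]. The pivot is placed at index 3. All elements to the left of the pivot are <= 16, and all elements to the right are > 16.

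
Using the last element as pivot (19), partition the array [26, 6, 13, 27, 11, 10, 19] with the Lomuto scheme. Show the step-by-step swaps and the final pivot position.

Lomuto partition with pivot = 19:

Initial array: [26, 6, 13, 27, 11, 10, 19]

arr[0]=26 > 19: no swap
arr[1]=6 <= 19: swap with position 0, array becomes [6, 26, 13, 27, 11, 10, 19]
arr[2]=13 <= 19: swap with position 1, array becomes [6, 13, 26, 27, 11, 10, 19]
arr[3]=27 > 19: no swap
arr[4]=11 <= 19: swap with position 2, array becomes [6, 13, 11, 27, 26, 10, 19]
arr[5]=10 <= 19: swap with position 3, array becomes [6, 13, 11, 10, 26, 27, 19]

Place pivot at position 4: [6, 13, 11, 10, 19, 27, 26]
Pivot position: 4

After partitioning with pivot 19, the array becomes [6, 13, 11, 10, 19, 27, 26]. The pivot is placed at index 4. All elements to the left of the pivot are <= 19, and all elements to the right are > 19.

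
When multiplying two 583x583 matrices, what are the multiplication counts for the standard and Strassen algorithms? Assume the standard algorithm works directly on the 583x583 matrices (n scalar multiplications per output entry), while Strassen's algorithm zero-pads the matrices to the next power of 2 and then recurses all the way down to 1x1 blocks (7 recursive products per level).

Matrix multiplication for 583x583 matrices:

Strassen's algorithm requires power-of-2 dimensions. Pad 583x583 to 1024x1024 (next power of 2).

Standard algorithm: 583^3 = 198155287 multiplications
Strassen's algorithm: 7^(log2(1024)) = 7^10 = 282475249 multiplications
Difference: 198155287 - 282475249 = -84319962 (Strassen uses MORE here due to padding overhead — for small or just-over-power-of-2 n, padding can outweigh the per-level savings)

Standard: 198155287 multiplications (583^3). Strassen: 282475249 multiplications (7^10, after padding to 1024x1024). Strassen reduces 8 recursive multiplications to 7 at each level.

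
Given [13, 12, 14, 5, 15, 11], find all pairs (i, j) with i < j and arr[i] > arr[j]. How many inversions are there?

Finding inversions in [13, 12, 14, 5, 15, 11]:

(0, 1): arr[0]=13 > arr[1]=12
(0, 3): arr[0]=13 > arr[3]=5
(0, 5): arr[0]=13 > arr[5]=11
(1, 3): arr[1]=12 > arr[3]=5
(1, 5): arr[1]=12 > arr[5]=11
(2, 3): arr[2]=14 > arr[3]=5
(2, 5): arr[2]=14 > arr[5]=11
(4, 5): arr[4]=15 > arr[5]=11

Total inversions: 8

The array has 8 inversion(s): (0,1), (0,3), (0,5), (1,3), (1,5), (2,3), (2,5), (4,5). Each pair (i,j) satisfies i < j and arr[i] > arr[j].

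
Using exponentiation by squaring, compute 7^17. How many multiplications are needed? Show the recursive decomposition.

Computing 7^17 by squaring (build up from 7^1; each line after the first costs one multiplication):

7^1 = 7
7^2 = (7^1)^2 = 7^2 = 49
7^4 = (7^2)^2 = 49^2 = 2401
7^8 = (7^4)^2 = 2401^2 = 5764801
7^16 = (7^8)^2 = 5764801^2 = 33232930569601
7^17 = 7 * 7^16 = 7 * 33232930569601 = 232630513987207

Result: 232630513987207
Multiplications needed: 5 (5 lines after 7^1)

7^17 = 232630513987207. Using exponentiation by squaring, this requires 5 multiplications. The key idea: if the exponent is even, square the half-power; if odd, multiply by the base once.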